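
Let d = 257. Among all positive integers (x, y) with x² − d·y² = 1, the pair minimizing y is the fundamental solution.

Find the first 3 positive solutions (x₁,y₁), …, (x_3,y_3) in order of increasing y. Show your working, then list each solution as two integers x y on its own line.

d=257: √d = [16; 32] (ℓ=1, odd), read p_1/q_1
k=0  a_k=16  p_k/q_k = 16/1
k=1  a_k=32  p_k/q_k = 513/32
→ (513, 32).  Check: 513²=263169, 257·32²=263168, difference 1.
(513+32√257)^2 = 526337 + 32832√257
(513+32√257)^3 = 540021249 + 33685600√257

513 32
526337 32832
540021249 33685600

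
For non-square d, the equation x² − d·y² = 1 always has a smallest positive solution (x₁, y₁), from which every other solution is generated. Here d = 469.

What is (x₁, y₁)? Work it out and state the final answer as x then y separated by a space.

[21; 1,1,1,10,6,10,1,1,1,42] for √469; ℓ=10 ⇒ convergent index 9
i=0: a=21 ⇒ p=21, q=1
i=1: a=1 ⇒ p=22, q=1
i=2: a=1 ⇒ p=43, q=2
…
i=5: a=6 ⇒ p=4223, q=195
…
i=8: a=1 ⇒ p=90069, q=4159
i=9: a=1 ⇒ p=137215, q=6336
fundamental: x₁=137215, y₁=6336  (since 18827956225 − 469·40144896 = 1)

137215 6336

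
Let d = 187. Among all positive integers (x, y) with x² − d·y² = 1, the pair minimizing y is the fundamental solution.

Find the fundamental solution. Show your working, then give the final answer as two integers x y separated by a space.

√187 = [13; 1,2,13,2,1,26, …], period ℓ=6 (even) → k=5
k=0  a_k=13  p_k/q_k = 13/1
…
k=4  a_k=2  p_k/q_k = 1135/83
k=5  a_k=1  p_k/q_k = 1682/123
(x₁, y₁) = (1682, 123);  1682² − 187·123² = 1 ✓

1682 123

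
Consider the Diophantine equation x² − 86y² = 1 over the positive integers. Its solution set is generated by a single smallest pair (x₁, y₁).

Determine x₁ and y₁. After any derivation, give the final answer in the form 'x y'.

10405 1122

[9; 3,1,1,1,8,1,1,1,3,18] for √86; ℓ=10 ⇒ convergent index 9
k=0  a_k=9  p_k/q_k = 9/1
k=1  a_k=3  p_k/q_k = 28/3
k=2  a_k=1  p_k/q_k = 37/4
…
k=4  a_k=1  p_k/q_k = 102/11
k=5  a_k=8  p_k/q_k = 881/95
k=6  a_k=1  p_k/q_k = 983/106
k=7  a_k=1  p_k/q_k = 1864/201
k=8  a_k=1  p_k/q_k = 2847/307
k=9  a_k=3  p_k/q_k = 10405/1122
(x₁, y₁) = (10405, 1122);  10405² − 86·1122² = 1 ✓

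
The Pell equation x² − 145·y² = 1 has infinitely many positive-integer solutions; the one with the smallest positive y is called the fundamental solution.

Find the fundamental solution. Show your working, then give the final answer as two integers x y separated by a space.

289 24

√145 = [12; 24, …], period ℓ=1 (odd) → k=1
k=0  a_k=12  p_k/q_k = 12/1
k=1  a_k=24  p_k/q_k = 289/24
(x₁, y₁) = (289, 24);  289² − 145·24² = 1 ✓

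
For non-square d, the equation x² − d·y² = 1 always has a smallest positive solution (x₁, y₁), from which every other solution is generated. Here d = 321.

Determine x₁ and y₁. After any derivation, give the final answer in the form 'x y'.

√321 → a₀=17, period (1,10,1,34); ℓ=4 even so k=3
a_0=17:  p_0=17·1+0=17,  q_0=17·0+1=1
a_1=1:  p_1=1·17+1=18,  q_1=1·1+0=1
a_2=10:  p_2=10·18+17=197,  q_2=10·1+1=11
a_3=1:  p_3=1·197+18=215,  q_3=1·11+1=12
fundamental: x₁=215, y₁=12  (since 46225 − 321·144 = 1)

215 12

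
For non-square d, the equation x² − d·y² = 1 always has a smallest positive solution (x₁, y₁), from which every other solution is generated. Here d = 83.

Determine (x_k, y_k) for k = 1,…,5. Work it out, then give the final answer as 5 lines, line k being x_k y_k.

√83 = [9; 9,18, …], period ℓ=2 (even) → k=1
i=0: a=9 ⇒ p=9, q=1
i=1: a=9 ⇒ p=82, q=9
→ (82, 9).  Check: 82²=6724, 83·9²=6723, difference 1.
(x_2, y_2) = (82·82 + 83·9·9, 82·9 + 9·82) = (13447, 1476)
(x_3, y_3) = (82·13447 + 83·9·1476, 82·1476 + 9·13447) = (2205226, 242055)
(x_4, y_4) = (82·2205226 + 83·9·242055, 82·242055 + 9·2205226) = (361643617, 39695544)
(x_5, y_5) = (82·361643617 + 83·9·39695544, 82·39695544 + 9·361643617) = (59307347962, 6509827161)

82 9
13447 1476
2205226 242055
361643617 39695544
59307347962 6509827161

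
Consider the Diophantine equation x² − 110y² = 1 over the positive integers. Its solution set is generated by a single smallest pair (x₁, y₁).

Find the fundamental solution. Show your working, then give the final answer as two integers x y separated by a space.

21 2

[10; 2,20] for √110; ℓ=2 ⇒ convergent index 1
i=0: a=10 ⇒ p=10, q=1
i=1: a=2 ⇒ p=21, q=2
(x₁, y₁) = (21, 2);  21² − 110·2² = 1 ✓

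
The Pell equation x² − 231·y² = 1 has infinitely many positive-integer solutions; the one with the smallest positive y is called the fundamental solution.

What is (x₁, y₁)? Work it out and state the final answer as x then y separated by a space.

76 5

√231 → a₀=15, period (5,30); ℓ=2 even so k=1
step 0: (15, 1)  from 15·(1,0) + (0,1)
step 1: (76, 5)  from 5·(15,1) + (1,0)
→ (76, 5).  Check: 76²=5776, 231·5²=5775, difference 1.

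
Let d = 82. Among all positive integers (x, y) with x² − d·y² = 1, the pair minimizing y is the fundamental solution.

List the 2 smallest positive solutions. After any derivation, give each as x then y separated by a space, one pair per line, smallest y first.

163 18
53137 5868

√82 → a₀=9, period (18); ℓ=1 odd so k=1
a_0=9:  p_0=9·1+0=9,  q_0=9·0+1=1
a_1=18:  p_1=18·9+1=163,  q_1=18·1+0=18
(x₁, y₁) = (163, 18);  163² − 82·18² = 1 ✓
(x_2, y_2) = (163·163 + 82·18·18, 163·18 + 18·163) = (53137, 5868)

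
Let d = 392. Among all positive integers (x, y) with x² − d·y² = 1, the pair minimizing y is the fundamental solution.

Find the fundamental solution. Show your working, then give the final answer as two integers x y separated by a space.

d=392: √d = [19; 1,3,1,38] (ℓ=4, even), read p_3/q_3
i=0: a=19 ⇒ p=19, q=1
…
i=2: a=3 ⇒ p=79, q=4
i=3: a=1 ⇒ p=99, q=5
fundamental: x₁=99, y₁=5  (since 9801 − 392·25 = 1)

99 5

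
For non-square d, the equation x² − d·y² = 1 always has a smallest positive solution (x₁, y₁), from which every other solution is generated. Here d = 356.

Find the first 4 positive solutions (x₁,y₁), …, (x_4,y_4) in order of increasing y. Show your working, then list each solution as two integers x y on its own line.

d=356: √d = [18; 1,6,1,1,2,…,6,1,36] (ℓ=14, even), read p_13/q_13
step 0: (18, 1)  from 18·(1,0) + (0,1)
…
step 2: (132, 7)  from 6·(19,1) + (18,1)
step 3: (151, 8)  from 1·(132,7) + (19,1)
step 4: (283, 15)  from 1·(151,8) + (132,7)
step 5: (717, 38)  from 2·(283,15) + (151,8)
step 6: (1000, 53)  from 1·(717,38) + (283,15)
step 7: (8717, 462)  from 8·(1000,53) + (717,38)
step 8: (9717, 515)  from 1·(8717,462) + (1000,53)
step 9: (28151, 1492)  from 2·(9717,515) + (8717,462)
…
step 11: (66019, 3499)  from 1·(37868,2007) + (28151,1492)
step 12: (433982, 23001)  from 6·(66019,3499) + (37868,2007)
step 13: (500001, 26500)  from 1·(433982,23001) + (66019,3499)
(x₁, y₁) = (500001, 26500);  500001² − 356·26500² = 1 ✓
(x_2, y_2) = (500001·500001 + 356·26500·26500, 500001·26500 + 26500·500001) = (500002000001, 26500053000)
(x_3, y_3) = (500001·500002000001 + 356·26500·26500053000, 500001·26500053000 + 26500·500002000001) = (500003000004500001, 26500106000079500)
(x_4, y_4) = (500001·500003000004500001 + 356·26500·26500106000079500, 500001·26500106000079500 + 26500·500003000004500001) = (500004000010000008000001, 26500159000265000106000)

500001 26500
500002000001 26500053000
500003000004500001 26500106000079500
500004000010000008000001 26500159000265000106000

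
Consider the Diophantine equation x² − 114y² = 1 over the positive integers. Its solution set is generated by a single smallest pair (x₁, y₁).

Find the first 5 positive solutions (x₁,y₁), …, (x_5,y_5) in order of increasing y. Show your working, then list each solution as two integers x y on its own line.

1025 96
2101249 196800
4307559425 403439904
8830494720001 827051606400
18102509868442625 1695455389680096

√114 = [10; 1,2,10,2,1,20, …], period ℓ=6 (even) → k=5
a_0=10:  p_0=10·1+0=10,  q_0=10·0+1=1
a_1=1:  p_1=1·10+1=11,  q_1=1·1+0=1
a_2=2:  p_2=2·11+10=32,  q_2=2·1+1=3
…
a_4=2:  p_4=2·331+32=694,  q_4=2·31+3=65
a_5=1:  p_5=1·694+331=1025,  q_5=1·65+31=96
(x₁, y₁) = (1025, 96);  1025² − 114·96² = 1 ✓
(1025+96√114)^2 = 2101249 + 196800√114
(1025+96√114)^3 = 4307559425 + 403439904√114
(1025+96√114)^4 = 8830494720001 + 827051606400√114
(1025+96√114)^5 = 18102509868442625 + 1695455389680096√114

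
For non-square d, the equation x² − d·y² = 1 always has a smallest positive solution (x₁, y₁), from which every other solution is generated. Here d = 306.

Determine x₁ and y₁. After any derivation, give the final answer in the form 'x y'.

35 2

[17; 2,34] for √306; ℓ=2 ⇒ convergent index 1
i=0: a=17 ⇒ p=17, q=1
i=1: a=2 ⇒ p=35, q=2
(x₁, y₁) = (35, 2);  35² − 306·2² = 1 ✓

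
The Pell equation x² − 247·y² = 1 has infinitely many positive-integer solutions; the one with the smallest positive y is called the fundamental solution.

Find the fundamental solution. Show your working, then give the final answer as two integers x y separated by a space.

√247 → a₀=15, period (1,2,1,1,9,1,9,1,1,2,1,30); ℓ=12 even so k=11
a_0=15:  p_0=15·1+0=15,  q_0=15·0+1=1
a_1=1:  p_1=1·15+1=16,  q_1=1·1+0=1
…
a_4=1:  p_4=1·63+47=110,  q_4=1·4+3=7
…
a_10=2:  p_10=2·24203+12683=61089,  q_10=2·1540+807=3887
a_11=1:  p_11=1·61089+24203=85292,  q_11=1·3887+1540=5427
fundamental: x₁=85292, y₁=5427  (since 7274725264 − 247·29452329 = 1)

85292 5427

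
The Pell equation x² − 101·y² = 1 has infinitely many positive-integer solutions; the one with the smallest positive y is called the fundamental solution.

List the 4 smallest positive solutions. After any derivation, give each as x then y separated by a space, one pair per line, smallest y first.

[10; 20] for √101; ℓ=1 ⇒ convergent index 1
a_0=10:  p_0=10·1+0=10,  q_0=10·0+1=1
a_1=20:  p_1=20·10+1=201,  q_1=20·1+0=20
→ (201, 20).  Check: 201²=40401, 101·20²=40400, difference 1.
k=2:  x_2 = 201·201+101·20·20 = 80801,  y_2 = 201·20+20·201 = 8040
k=3:  x_3 = 201·80801+101·20·8040 = 32481801,  y_3 = 201·8040+20·80801 = 3232060
k=4:  x_4 = 201·32481801+101·20·3232060 = 13057603201,  y_4 = 201·3232060+20·32481801 = 1299280080

201 20
80801 8040
32481801 3232060
13057603201 1299280080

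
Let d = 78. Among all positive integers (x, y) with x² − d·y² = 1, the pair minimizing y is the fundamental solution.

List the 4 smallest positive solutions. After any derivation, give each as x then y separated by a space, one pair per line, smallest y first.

√78 → a₀=8, period (1,4,1,16); ℓ=4 even so k=3
k=0  a_k=8  p_k/q_k = 8/1
k=1  a_k=1  p_k/q_k = 9/1
k=2  a_k=4  p_k/q_k = 44/5
k=3  a_k=1  p_k/q_k = 53/6
fundamental: x₁=53, y₁=6  (since 2809 − 78·36 = 1)
n=2: (53,6)∘(53,6) = (53·53+78·6·6, 53·6+6·53) = (5617,636)
n=3: (5617,636)∘(53,6) = (53·5617+78·6·636, 53·636+6·5617) = (595349,67410)
n=4: (595349,67410)∘(53,6) = (53·595349+78·6·67410, 53·67410+6·595349) = (63101377,7144824)

53 6
5617 636
595349 67410
63101377 7144824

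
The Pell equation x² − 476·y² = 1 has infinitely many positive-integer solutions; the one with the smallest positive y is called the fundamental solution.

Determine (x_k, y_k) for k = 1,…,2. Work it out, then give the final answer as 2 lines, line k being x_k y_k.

[21; 1,4,2,10,2,4,1,42] for √476; ℓ=8 ⇒ convergent index 7
i=0: a=21 ⇒ p=21, q=1
i=1: a=1 ⇒ p=22, q=1
…
i=3: a=2 ⇒ p=240, q=11
i=4: a=10 ⇒ p=2509, q=115
…
i=6: a=4 ⇒ p=23541, q=1079
i=7: a=1 ⇒ p=28799, q=1320
(x₁, y₁) = (28799, 1320);  28799² − 476·1320² = 1 ✓
(28799+1320√476)^2 = 1658764801 + 76029360√476

28799 1320
1658764801 76029360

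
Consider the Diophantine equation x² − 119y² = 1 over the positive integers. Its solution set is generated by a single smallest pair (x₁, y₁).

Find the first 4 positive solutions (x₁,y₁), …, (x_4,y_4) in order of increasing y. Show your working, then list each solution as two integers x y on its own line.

120 11
28799 2640
6911640 633589
1658764801 152058720

√119 = [10; 1,9,1,20, …], period ℓ=4 (even) → k=3
step 0: (10, 1)  from 10·(1,0) + (0,1)
…
step 2: (109, 10)  from 9·(11,1) + (10,1)
step 3: (120, 11)  from 1·(109,10) + (11,1)
fundamental: x₁=120, y₁=11  (since 14400 − 119·121 = 1)
n=2: (120,11)∘(120,11) = (120·120+119·11·11, 120·11+11·120) = (28799,2640)
n=3: (28799,2640)∘(120,11) = (120·28799+119·11·2640, 120·2640+11·28799) = (6911640,633589)
n=4: (6911640,633589)∘(120,11) = (120·6911640+119·11·633589, 120·633589+11·6911640) = (1658764801,152058720)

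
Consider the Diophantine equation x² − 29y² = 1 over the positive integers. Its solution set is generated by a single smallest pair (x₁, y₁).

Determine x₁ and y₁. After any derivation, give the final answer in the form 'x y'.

√29 → a₀=5, period (2,1,1,2,10); ℓ=5 odd so k=9
step 0: (5, 1)  from 5·(1,0) + (0,1)
step 1: (11, 2)  from 2·(5,1) + (1,0)
step 2: (16, 3)  from 1·(11,2) + (5,1)
step 3: (27, 5)  from 1·(16,3) + (11,2)
step 4: (70, 13)  from 2·(27,5) + (16,3)
step 5: (727, 135)  from 10·(70,13) + (27,5)
step 6: (1524, 283)  from 2·(727,135) + (70,13)
step 7: (2251, 418)  from 1·(1524,283) + (727,135)
step 8: (3775, 701)  from 1·(2251,418) + (1524,283)
step 9: (9801, 1820)  from 2·(3775,701) + (2251,418)
(x₁, y₁) = (9801, 1820);  9801² − 29·1820² = 1 ✓

9801 1820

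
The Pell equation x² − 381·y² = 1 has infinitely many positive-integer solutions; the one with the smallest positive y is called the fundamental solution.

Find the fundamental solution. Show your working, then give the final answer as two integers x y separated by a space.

√381 → a₀=19, period (1,1,12,1,1,38); ℓ=6 even so k=5
a_0=19:  p_0=19·1+0=19,  q_0=19·0+1=1
…
a_3=12:  p_3=12·39+20=488,  q_3=12·2+1=25
a_4=1:  p_4=1·488+39=527,  q_4=1·25+2=27
a_5=1:  p_5=1·527+488=1015,  q_5=1·27+25=52
→ (1015, 52).  Check: 1015²=1030225, 381·52²=1030224, difference 1.

1015 52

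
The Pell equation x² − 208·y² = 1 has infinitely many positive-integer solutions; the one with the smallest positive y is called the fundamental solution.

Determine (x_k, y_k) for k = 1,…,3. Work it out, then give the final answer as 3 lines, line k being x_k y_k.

649 45
842401 58410
1093435849 75816135

d=208: √d = [14; 2,2,1,2,2,28] (ℓ=6, even), read p_5/q_5
step 0: (14, 1)  from 14·(1,0) + (0,1)
step 1: (29, 2)  from 2·(14,1) + (1,0)
…
step 3: (101, 7)  from 1·(72,5) + (29,2)
step 4: (274, 19)  from 2·(101,7) + (72,5)
step 5: (649, 45)  from 2·(274,19) + (101,7)
fundamental: x₁=649, y₁=45  (since 421201 − 208·2025 = 1)
(x_2, y_2) = (649·649 + 208·45·45, 649·45 + 45·649) = (842401, 58410)
(x_3, y_3) = (649·842401 + 208·45·58410, 649·58410 + 45·842401) = (1093435849, 75816135)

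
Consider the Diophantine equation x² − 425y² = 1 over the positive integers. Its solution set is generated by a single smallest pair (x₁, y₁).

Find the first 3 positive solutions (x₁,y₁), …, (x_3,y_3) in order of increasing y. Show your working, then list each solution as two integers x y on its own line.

143649 6968
41270070401 2001892464
11856808685922849 575139701115304

√425 = [20; 1,1,1,1,1,1,40, …], period ℓ=7 (odd) → k=13
k=0  a_k=20  p_k/q_k = 20/1
…
k=2  a_k=1  p_k/q_k = 41/2
k=3  a_k=1  p_k/q_k = 62/3
k=4  a_k=1  p_k/q_k = 103/5
k=5  a_k=1  p_k/q_k = 165/8
…
k=7  a_k=40  p_k/q_k = 10885/528
k=8  a_k=1  p_k/q_k = 11153/541
k=9  a_k=1  p_k/q_k = 22038/1069
k=10  a_k=1  p_k/q_k = 33191/1610
…
k=12  a_k=1  p_k/q_k = 88420/4289
k=13  a_k=1  p_k/q_k = 143649/6968
(x₁, y₁) = (143649, 6968);  143649² − 425·6968² = 1 ✓
k=2:  x_2 = 143649·143649+425·6968·6968 = 41270070401,  y_2 = 143649·6968+6968·143649 = 2001892464
k=3:  x_3 = 143649·41270070401+425·6968·2001892464 = 11856808685922849,  y_3 = 143649·2001892464+6968·41270070401 = 575139701115304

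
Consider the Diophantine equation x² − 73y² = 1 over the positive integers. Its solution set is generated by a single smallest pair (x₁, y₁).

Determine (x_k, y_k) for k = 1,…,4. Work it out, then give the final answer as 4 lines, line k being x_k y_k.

2281249 267000
10408194000001 1218186966000
47487364308614281249 5557975596000801000
216661004683313632776000001 25358252540801244373932000

√73 = [8; 1,1,5,5,1,1,16, …], period ℓ=7 (odd) → k=13
a_0=8:  p_0=8·1+0=8,  q_0=8·0+1=1
a_1=1:  p_1=1·8+1=9,  q_1=1·1+0=1
…
a_3=5:  p_3=5·17+9=94,  q_3=5·2+1=11
a_4=5:  p_4=5·94+17=487,  q_4=5·11+2=57
…
a_6=1:  p_6=1·581+487=1068,  q_6=1·68+57=125
a_7=16:  p_7=16·1068+581=17669,  q_7=16·125+68=2068
a_8=1:  p_8=1·17669+1068=18737,  q_8=1·2068+125=2193
a_9=1:  p_9=1·18737+17669=36406,  q_9=1·2193+2068=4261
a_10=5:  p_10=5·36406+18737=200767,  q_10=5·4261+2193=23498
a_11=5:  p_11=5·200767+36406=1040241,  q_11=5·23498+4261=121751
a_12=1:  p_12=1·1040241+200767=1241008,  q_12=1·121751+23498=145249
a_13=1:  p_13=1·1241008+1040241=2281249,  q_13=1·145249+121751=267000
(x₁, y₁) = (2281249, 267000);  2281249² − 73·267000² = 1 ✓
n=2: (2281249,267000)∘(2281249,267000) = (2281249·2281249+73·267000·267000, 2281249·267000+267000·2281249) = (10408194000001,1218186966000)
n=3: (10408194000001,1218186966000)∘(2281249,267000) = (2281249·10408194000001+73·267000·1218186966000, 2281249·1218186966000+267000·10408194000001) = (47487364308614281249,5557975596000801000)
n=4: (47487364308614281249,5557975596000801000)∘(2281249,267000) = (2281249·47487364308614281249+73·267000·5557975596000801000, 2281249·5557975596000801000+267000·47487364308614281249) = (216661004683313632776000001,25358252540801244373932000)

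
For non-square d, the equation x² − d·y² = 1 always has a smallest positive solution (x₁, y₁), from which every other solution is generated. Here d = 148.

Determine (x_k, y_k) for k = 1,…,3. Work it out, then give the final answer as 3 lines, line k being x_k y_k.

73 6
10657 876
1555849 127890

√148 = [12; 6,24, …], period ℓ=2 (even) → k=1
i=0: a=12 ⇒ p=12, q=1
i=1: a=6 ⇒ p=73, q=6
→ (73, 6).  Check: 73²=5329, 148·6²=5328, difference 1.
(x_2, y_2) = (73·73 + 148·6·6, 73·6 + 6·73) = (10657, 876)
(x_3, y_3) = (73·10657 + 148·6·876, 73·876 + 6·10657) = (1555849, 127890)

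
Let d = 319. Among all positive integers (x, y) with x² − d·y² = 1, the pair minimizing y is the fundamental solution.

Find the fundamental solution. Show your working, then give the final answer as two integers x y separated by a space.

12901780 722361

√319 → a₀=17, period (1,6,5,1,4,…,6,1,34); ℓ=14 even so k=13
i=0: a=17 ⇒ p=17, q=1
…
i=3: a=5 ⇒ p=643, q=36
i=4: a=1 ⇒ p=768, q=43
…
i=6: a=3 ⇒ p=11913, q=667
…
i=9: a=4 ⇒ p=250816, q=14043
…
i=12: a=6 ⇒ p=11102899, q=621643
i=13: a=1 ⇒ p=12901780, q=722361
(x₁, y₁) = (12901780, 722361);  12901780² − 319·722361² = 1 ✓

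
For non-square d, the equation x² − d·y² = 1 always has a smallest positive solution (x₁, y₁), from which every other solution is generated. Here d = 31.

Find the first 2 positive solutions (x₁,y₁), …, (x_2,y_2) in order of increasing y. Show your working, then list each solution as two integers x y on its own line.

1520 273
4620799 829920

√31 = [5; 1,1,3,5,3,1,1,10, …], period ℓ=8 (even) → k=7
step 0: (5, 1)  from 5·(1,0) + (0,1)
…
step 2: (11, 2)  from 1·(6,1) + (5,1)
…
step 4: (206, 37)  from 5·(39,7) + (11,2)
step 5: (657, 118)  from 3·(206,37) + (39,7)
step 6: (863, 155)  from 1·(657,118) + (206,37)
step 7: (1520, 273)  from 1·(863,155) + (657,118)
→ (1520, 273).  Check: 1520²=2310400, 31·273²=2310399, difference 1.
k=2:  x_2 = 1520·1520+31·273·273 = 4620799,  y_2 = 1520·273+273·1520 = 829920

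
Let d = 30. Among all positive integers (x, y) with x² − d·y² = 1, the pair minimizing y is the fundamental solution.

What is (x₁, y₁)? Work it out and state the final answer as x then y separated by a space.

11 2

d=30: √d = [5; 2,10] (ℓ=2, even), read p_1/q_1
i=0: a=5 ⇒ p=5, q=1
i=1: a=2 ⇒ p=11, q=2
fundamental: x₁=11, y₁=2  (since 121 − 30·4 = 1)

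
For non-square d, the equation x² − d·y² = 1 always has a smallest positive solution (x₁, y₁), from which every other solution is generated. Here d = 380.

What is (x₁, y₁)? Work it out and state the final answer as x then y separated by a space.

√380 = [19; 2,38, …], period ℓ=2 (even) → k=1
k=0  a_k=19  p_k/q_k = 19/1
k=1  a_k=2  p_k/q_k = 39/2
fundamental: x₁=39, y₁=2  (since 1521 − 380·4 = 1)

39 2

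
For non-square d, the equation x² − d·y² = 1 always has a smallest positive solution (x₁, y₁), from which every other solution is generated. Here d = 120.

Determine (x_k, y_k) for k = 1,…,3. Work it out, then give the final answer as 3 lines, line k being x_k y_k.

d=120: √d = [10; 1,20] (ℓ=2, even), read p_1/q_1
k=0  a_k=10  p_k/q_k = 10/1
k=1  a_k=1  p_k/q_k = 11/1
fundamental: x₁=11, y₁=1  (since 121 − 120·1 = 1)
k=2:  x_2 = 11·11+120·1·1 = 241,  y_2 = 11·1+1·11 = 22
k=3:  x_3 = 11·241+120·1·22 = 5291,  y_3 = 11·22+1·241 = 483

11 1
241 22
5291 483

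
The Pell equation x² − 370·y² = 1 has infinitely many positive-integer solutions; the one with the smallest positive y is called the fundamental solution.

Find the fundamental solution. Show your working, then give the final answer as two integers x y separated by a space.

213859 11118

[19; 4,4,38] for √370; ℓ=3 ⇒ convergent index 5
step 0: (19, 1)  from 19·(1,0) + (0,1)
step 1: (77, 4)  from 4·(19,1) + (1,0)
step 2: (327, 17)  from 4·(77,4) + (19,1)
…
step 4: (50339, 2617)  from 4·(12503,650) + (327,17)
step 5: (213859, 11118)  from 4·(50339,2617) + (12503,650)
→ (213859, 11118).  Check: 213859²=45735671881, 370·11118²=45735671880, difference 1.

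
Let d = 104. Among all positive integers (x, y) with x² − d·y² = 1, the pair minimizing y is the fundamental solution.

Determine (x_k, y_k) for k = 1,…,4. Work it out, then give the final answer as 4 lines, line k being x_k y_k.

[10; 5,20] for √104; ℓ=2 ⇒ convergent index 1
k=0  a_k=10  p_k/q_k = 10/1
k=1  a_k=5  p_k/q_k = 51/5
fundamental: x₁=51, y₁=5  (since 2601 − 104·25 = 1)
(51+5√104)^2 = 5201 + 510√104
(51+5√104)^3 = 530451 + 52015√104
(51+5√104)^4 = 54100801 + 5305020√104

51 5
5201 510
530451 52015
54100801 5305020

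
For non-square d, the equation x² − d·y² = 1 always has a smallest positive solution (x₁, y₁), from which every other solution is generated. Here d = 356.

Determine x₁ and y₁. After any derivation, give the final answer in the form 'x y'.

500001 26500

[18; 1,6,1,1,2,…,6,1,36] for √356; ℓ=14 ⇒ convergent index 13
a_0=18:  p_0=18·1+0=18,  q_0=18·0+1=1
a_1=1:  p_1=1·18+1=19,  q_1=1·1+0=1
a_2=6:  p_2=6·19+18=132,  q_2=6·1+1=7
a_3=1:  p_3=1·132+19=151,  q_3=1·7+1=8
…
a_5=2:  p_5=2·283+151=717,  q_5=2·15+8=38
a_6=1:  p_6=1·717+283=1000,  q_6=1·38+15=53
a_7=8:  p_7=8·1000+717=8717,  q_7=8·53+38=462
a_8=1:  p_8=1·8717+1000=9717,  q_8=1·462+53=515
a_9=2:  p_9=2·9717+8717=28151,  q_9=2·515+462=1492
…
a_12=6:  p_12=6·66019+37868=433982,  q_12=6·3499+2007=23001
a_13=1:  p_13=1·433982+66019=500001,  q_13=1·23001+3499=26500
(x₁, y₁) = (500001, 26500);  500001² − 356·26500² = 1 ✓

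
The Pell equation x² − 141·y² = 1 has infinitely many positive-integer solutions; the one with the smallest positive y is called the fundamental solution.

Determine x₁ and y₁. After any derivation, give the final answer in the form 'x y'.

√141 → a₀=11, period (1,6,1,22); ℓ=4 even so k=3
step 0: (11, 1)  from 11·(1,0) + (0,1)
…
step 2: (83, 7)  from 6·(12,1) + (11,1)
step 3: (95, 8)  from 1·(83,7) + (12,1)
fundamental: x₁=95, y₁=8  (since 9025 − 141·64 = 1)

95 8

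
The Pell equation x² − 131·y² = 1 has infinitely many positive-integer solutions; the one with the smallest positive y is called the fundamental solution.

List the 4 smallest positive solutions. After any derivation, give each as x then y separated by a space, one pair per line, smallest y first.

d=131: √d = [11; 2,4,11,4,2,22] (ℓ=6, even), read p_5/q_5
step 0: (11, 1)  from 11·(1,0) + (0,1)
…
step 3: (1156, 101)  from 11·(103,9) + (23,2)
step 4: (4727, 413)  from 4·(1156,101) + (103,9)
step 5: (10610, 927)  from 2·(4727,413) + (1156,101)
(x₁, y₁) = (10610, 927);  10610² − 131·927² = 1 ✓
k=2:  x_2 = 10610·10610+131·927·927 = 225144199,  y_2 = 10610·927+927·10610 = 19670940
k=3:  x_3 = 10610·225144199+131·927·19670940 = 4777559892170,  y_3 = 10610·19670940+927·225144199 = 417417345873
k=4:  x_4 = 10610·4777559892170+131·927·417417345873 = 101379820686703201,  y_4 = 10610·417417345873+927·4777559892170 = 8857596059754120

10610 927
225144199 19670940
4777559892170 417417345873
101379820686703201 8857596059754120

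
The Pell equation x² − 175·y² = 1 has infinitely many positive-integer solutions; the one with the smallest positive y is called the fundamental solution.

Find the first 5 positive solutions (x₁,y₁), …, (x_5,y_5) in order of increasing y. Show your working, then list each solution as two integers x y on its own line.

√175 = [13; 4,2,1,2,4,26, …], period ℓ=6 (even) → k=5
k=0  a_k=13  p_k/q_k = 13/1
…
k=4  a_k=2  p_k/q_k = 463/35
k=5  a_k=4  p_k/q_k = 2024/153
fundamental: x₁=2024, y₁=153  (since 4096576 − 175·23409 = 1)
(x_2, y_2) = (2024·2024 + 175·153·153, 2024·153 + 153·2024) = (8193151, 619344)
(x_3, y_3) = (2024·8193151 + 175·153·619344, 2024·619344 + 153·8193151) = (33165873224, 2507104359)
(x_4, y_4) = (2024·33165873224 + 175·153·2507104359, 2024·2507104359 + 153·33165873224) = (134255446617601, 10148757825888)
(x_5, y_5) = (2024·134255446617601 + 175·153·10148757825888, 2024·10148757825888 + 153·134255446617601) = (543466014742175624, 41082169172090265)

2024 153
8193151 619344
33165873224 2507104359
134255446617601 10148757825888
543466014742175624 41082169172090265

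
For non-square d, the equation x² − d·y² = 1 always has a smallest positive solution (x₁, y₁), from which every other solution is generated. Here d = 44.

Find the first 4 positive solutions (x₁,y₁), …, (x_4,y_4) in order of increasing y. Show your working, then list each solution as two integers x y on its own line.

√44 = [6; 1,1,1,2,1,1,1,12, …], period ℓ=8 (even) → k=7
a_0=6:  p_0=6·1+0=6,  q_0=6·0+1=1
a_1=1:  p_1=1·6+1=7,  q_1=1·1+0=1
…
a_3=1:  p_3=1·13+7=20,  q_3=1·2+1=3
…
a_5=1:  p_5=1·53+20=73,  q_5=1·8+3=11
a_6=1:  p_6=1·73+53=126,  q_6=1·11+8=19
a_7=1:  p_7=1·126+73=199,  q_7=1·19+11=30
fundamental: x₁=199, y₁=30  (since 39601 − 44·900 = 1)
(x_2, y_2) = (199·199 + 44·30·30, 199·30 + 30·199) = (79201, 11940)
(x_3, y_3) = (199·79201 + 44·30·11940, 199·11940 + 30·79201) = (31521799, 4752090)
(x_4, y_4) = (199·31521799 + 44·30·4752090, 199·4752090 + 30·31521799) = (12545596801, 1891319880)

199 30
79201 11940
31521799 4752090
12545596801 1891319880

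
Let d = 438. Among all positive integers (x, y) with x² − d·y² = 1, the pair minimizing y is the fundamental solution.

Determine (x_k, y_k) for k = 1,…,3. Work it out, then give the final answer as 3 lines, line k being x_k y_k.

[20; 1,12,1,40] for √438; ℓ=4 ⇒ convergent index 3
step 0: (20, 1)  from 20·(1,0) + (0,1)
step 1: (21, 1)  from 1·(20,1) + (1,0)
step 2: (272, 13)  from 12·(21,1) + (20,1)
step 3: (293, 14)  from 1·(272,13) + (21,1)
(x₁, y₁) = (293, 14);  293² − 438·14² = 1 ✓
k=2:  x_2 = 293·293+438·14·14 = 171697,  y_2 = 293·14+14·293 = 8204
k=3:  x_3 = 293·171697+438·14·8204 = 100614149,  y_3 = 293·8204+14·171697 = 4807530

293 14
171697 8204
100614149 4807530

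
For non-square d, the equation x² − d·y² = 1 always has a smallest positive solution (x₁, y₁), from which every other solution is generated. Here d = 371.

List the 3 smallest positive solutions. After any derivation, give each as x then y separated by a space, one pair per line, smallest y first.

d=371: √d = [19; 3,1,4,1,3,38] (ℓ=6, even), read p_5/q_5
k=0  a_k=19  p_k/q_k = 19/1
k=1  a_k=3  p_k/q_k = 58/3
k=2  a_k=1  p_k/q_k = 77/4
k=3  a_k=4  p_k/q_k = 366/19
k=4  a_k=1  p_k/q_k = 443/23
k=5  a_k=3  p_k/q_k = 1695/88
fundamental: x₁=1695, y₁=88  (since 2873025 − 371·7744 = 1)
n=2: (1695,88)∘(1695,88) = (1695·1695+371·88·88, 1695·88+88·1695) = (5746049,298320)
n=3: (5746049,298320)∘(1695,88) = (1695·5746049+371·88·298320, 1695·298320+88·5746049) = (19479104415,1011304712)

1695 88
5746049 298320
19479104415 1011304712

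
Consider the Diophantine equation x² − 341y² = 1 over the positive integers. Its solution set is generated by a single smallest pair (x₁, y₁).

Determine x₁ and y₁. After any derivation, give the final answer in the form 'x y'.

10626551 575460

√341 = [18; 2,6,1,8,2,…,6,2,36, …], period ℓ=14 (even) → k=13
k=0  a_k=18  p_k/q_k = 18/1
…
k=5  a_k=2  p_k/q_k = 5189/281
k=6  a_k=1  p_k/q_k = 7645/414
k=7  a_k=2  p_k/q_k = 20479/1109
…
k=10  a_k=8  p_k/q_k = 641940/34763
…
k=12  a_k=6  p_k/q_k = 4953942/268271
k=13  a_k=2  p_k/q_k = 10626551/575460
fundamental: x₁=10626551, y₁=575460  (since 112923586155601 − 341·331154211600 = 1)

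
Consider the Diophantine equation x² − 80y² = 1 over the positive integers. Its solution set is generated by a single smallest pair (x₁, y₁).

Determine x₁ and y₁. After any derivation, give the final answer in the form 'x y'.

9 1

√80 → a₀=8, period (1,16); ℓ=2 even so k=1
a_0=8:  p_0=8·1+0=8,  q_0=8·0+1=1
a_1=1:  p_1=1·8+1=9,  q_1=1·1+0=1
→ (9, 1).  Check: 9²=81, 80·1²=80, difference 1.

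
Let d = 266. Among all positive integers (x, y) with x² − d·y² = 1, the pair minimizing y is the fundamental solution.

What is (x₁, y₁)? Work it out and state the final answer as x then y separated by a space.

685 42

√266 = [16; 3,4,3,32, …], period ℓ=4 (even) → k=3
i=0: a=16 ⇒ p=16, q=1
…
i=2: a=4 ⇒ p=212, q=13
i=3: a=3 ⇒ p=685, q=42
(x₁, y₁) = (685, 42);  685² − 266·42² = 1 ✓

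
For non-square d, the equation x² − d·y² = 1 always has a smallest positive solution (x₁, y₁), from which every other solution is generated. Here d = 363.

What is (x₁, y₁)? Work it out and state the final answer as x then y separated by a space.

362 19

√363 = [19; 19,38, …], period ℓ=2 (even) → k=1
step 0: (19, 1)  from 19·(1,0) + (0,1)
step 1: (362, 19)  from 19·(19,1) + (1,0)
fundamental: x₁=362, y₁=19  (since 131044 − 363·361 = 1)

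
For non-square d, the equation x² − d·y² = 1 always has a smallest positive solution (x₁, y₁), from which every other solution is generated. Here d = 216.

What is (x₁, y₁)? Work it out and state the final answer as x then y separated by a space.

485 33

√216 → a₀=14, period (1,2,3,2,1,28); ℓ=6 even so k=5
k=0  a_k=14  p_k/q_k = 14/1
…
k=2  a_k=2  p_k/q_k = 44/3
k=3  a_k=3  p_k/q_k = 147/10
k=4  a_k=2  p_k/q_k = 338/23
k=5  a_k=1  p_k/q_k = 485/33
fundamental: x₁=485, y₁=33  (since 235225 − 216·1089 = 1)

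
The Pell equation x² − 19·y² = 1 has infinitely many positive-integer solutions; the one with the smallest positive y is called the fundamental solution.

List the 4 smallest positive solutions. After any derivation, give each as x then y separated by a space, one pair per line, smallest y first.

170 39
57799 13260
19651490 4508361
6681448801 1532829480

√19 = [4; 2,1,3,1,2,8, …], period ℓ=6 (even) → k=5
k=0  a_k=4  p_k/q_k = 4/1
k=1  a_k=2  p_k/q_k = 9/2
k=2  a_k=1  p_k/q_k = 13/3
k=3  a_k=3  p_k/q_k = 48/11
k=4  a_k=1  p_k/q_k = 61/14
k=5  a_k=2  p_k/q_k = 170/39
fundamental: x₁=170, y₁=39  (since 28900 − 19·1521 = 1)
n=2: (170,39)∘(170,39) = (170·170+19·39·39, 170·39+39·170) = (57799,13260)
n=3: (57799,13260)∘(170,39) = (170·57799+19·39·13260, 170·13260+39·57799) = (19651490,4508361)
n=4: (19651490,4508361)∘(170,39) = (170·19651490+19·39·4508361, 170·4508361+39·19651490) = (6681448801,1532829480)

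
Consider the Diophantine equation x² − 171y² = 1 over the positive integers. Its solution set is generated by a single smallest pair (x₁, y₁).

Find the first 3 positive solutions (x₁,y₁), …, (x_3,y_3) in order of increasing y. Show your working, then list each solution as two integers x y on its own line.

d=171: √d = [13; 13,26] (ℓ=2, even), read p_1/q_1
i=0: a=13 ⇒ p=13, q=1
i=1: a=13 ⇒ p=170, q=13
(x₁, y₁) = (170, 13);  170² − 171·13² = 1 ✓
n=2: (170,13)∘(170,13) = (170·170+171·13·13, 170·13+13·170) = (57799,4420)
n=3: (57799,4420)∘(170,13) = (170·57799+171·13·4420, 170·4420+13·57799) = (19651490,1502787)

170 13
57799 4420
19651490 1502787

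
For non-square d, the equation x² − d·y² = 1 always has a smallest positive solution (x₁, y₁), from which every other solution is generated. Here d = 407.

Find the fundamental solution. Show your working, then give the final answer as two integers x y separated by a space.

2663 132

d=407: √d = [20; 5,1,2,1,5,40] (ℓ=6, even), read p_5/q_5
i=0: a=20 ⇒ p=20, q=1
…
i=2: a=1 ⇒ p=121, q=6
…
i=4: a=1 ⇒ p=464, q=23
i=5: a=5 ⇒ p=2663, q=132
fundamental: x₁=2663, y₁=132  (since 7091569 − 407·17424 = 1)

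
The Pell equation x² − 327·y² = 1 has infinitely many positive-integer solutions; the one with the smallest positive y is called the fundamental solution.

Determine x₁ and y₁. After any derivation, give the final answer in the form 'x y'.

217 12

√327 → a₀=18, period (12,36); ℓ=2 even so k=1
step 0: (18, 1)  from 18·(1,0) + (0,1)
step 1: (217, 12)  from 12·(18,1) + (1,0)
fundamental: x₁=217, y₁=12  (since 47089 − 327·144 = 1)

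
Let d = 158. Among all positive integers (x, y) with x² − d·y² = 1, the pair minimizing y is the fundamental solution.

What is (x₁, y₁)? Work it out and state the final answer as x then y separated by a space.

√158 = [12; 1,1,3,12,3,1,1,24, …], period ℓ=8 (even) → k=7
i=0: a=12 ⇒ p=12, q=1
…
i=2: a=1 ⇒ p=25, q=2
i=3: a=3 ⇒ p=88, q=7
i=4: a=12 ⇒ p=1081, q=86
i=5: a=3 ⇒ p=3331, q=265
i=6: a=1 ⇒ p=4412, q=351
i=7: a=1 ⇒ p=7743, q=616
fundamental: x₁=7743, y₁=616  (since 59954049 − 158·379456 = 1)

7743 616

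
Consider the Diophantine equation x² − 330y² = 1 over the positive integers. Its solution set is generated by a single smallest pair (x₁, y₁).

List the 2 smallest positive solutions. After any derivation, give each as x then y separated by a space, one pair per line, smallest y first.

109 6
23761 1308

√330 → a₀=18, period (6,36); ℓ=2 even so k=1
k=0  a_k=18  p_k/q_k = 18/1
k=1  a_k=6  p_k/q_k = 109/6
→ (109, 6).  Check: 109²=11881, 330·6²=11880, difference 1.
(109+6√330)^2 = 23761 + 1308√330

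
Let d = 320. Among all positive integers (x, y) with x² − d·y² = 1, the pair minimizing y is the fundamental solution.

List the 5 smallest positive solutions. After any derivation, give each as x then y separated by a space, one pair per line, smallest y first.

161 9
51841 2898
16692641 933147
5374978561 300470436
1730726404001 96750547245

[17; 1,7,1,34] for √320; ℓ=4 ⇒ convergent index 3
a_0=17:  p_0=17·1+0=17,  q_0=17·0+1=1
a_1=1:  p_1=1·17+1=18,  q_1=1·1+0=1
a_2=7:  p_2=7·18+17=143,  q_2=7·1+1=8
a_3=1:  p_3=1·143+18=161,  q_3=1·8+1=9
fundamental: x₁=161, y₁=9  (since 25921 − 320·81 = 1)
(161+9√320)^2 = 51841 + 2898√320
(161+9√320)^3 = 16692641 + 933147√320
(161+9√320)^4 = 5374978561 + 300470436√320
(161+9√320)^5 = 1730726404001 + 96750547245√320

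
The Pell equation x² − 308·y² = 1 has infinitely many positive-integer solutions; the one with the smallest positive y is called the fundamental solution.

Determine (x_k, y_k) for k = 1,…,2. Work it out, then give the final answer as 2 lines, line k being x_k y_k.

351 20
246401 14040

d=308: √d = [17; 1,1,4,1,1,34] (ℓ=6, even), read p_5/q_5
a_0=17:  p_0=17·1+0=17,  q_0=17·0+1=1
a_1=1:  p_1=1·17+1=18,  q_1=1·1+0=1
…
a_4=1:  p_4=1·158+35=193,  q_4=1·9+2=11
a_5=1:  p_5=1·193+158=351,  q_5=1·11+9=20
(x₁, y₁) = (351, 20);  351² − 308·20² = 1 ✓
(x_2, y_2) = (351·351 + 308·20·20, 351·20 + 20·351) = (246401, 14040)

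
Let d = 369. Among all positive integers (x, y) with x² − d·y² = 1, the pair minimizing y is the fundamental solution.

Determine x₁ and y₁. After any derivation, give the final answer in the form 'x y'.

8396801 437120

√369 → a₀=19, period (4,1,3,2,7,4,7,2,3,1,4,38); ℓ=12 even so k=11
i=0: a=19 ⇒ p=19, q=1
…
i=3: a=3 ⇒ p=365, q=19
i=4: a=2 ⇒ p=826, q=43
…
i=7: a=7 ⇒ p=184045, q=9581
i=8: a=2 ⇒ p=393504, q=20485
i=9: a=3 ⇒ p=1364557, q=71036
i=10: a=1 ⇒ p=1758061, q=91521
i=11: a=4 ⇒ p=8396801, q=437120
fundamental: x₁=8396801, y₁=437120  (since 70506267033601 − 369·191073894400 = 1)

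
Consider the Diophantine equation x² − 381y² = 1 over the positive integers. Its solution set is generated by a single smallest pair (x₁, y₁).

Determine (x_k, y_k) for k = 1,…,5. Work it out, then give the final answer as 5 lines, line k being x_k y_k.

1015 52
2060449 105560
4182710455 214286748
8490900163201 435001992880
17236523148587575 883053831259652

d=381: √d = [19; 1,1,12,1,1,38] (ℓ=6, even), read p_5/q_5
i=0: a=19 ⇒ p=19, q=1
i=1: a=1 ⇒ p=20, q=1
i=2: a=1 ⇒ p=39, q=2
i=3: a=12 ⇒ p=488, q=25
i=4: a=1 ⇒ p=527, q=27
i=5: a=1 ⇒ p=1015, q=52
fundamental: x₁=1015, y₁=52  (since 1030225 − 381·2704 = 1)
(x_2, y_2) = (1015·1015 + 381·52·52, 1015·52 + 52·1015) = (2060449, 105560)
(x_3, y_3) = (1015·2060449 + 381·52·105560, 1015·105560 + 52·2060449) = (4182710455, 214286748)
(x_4, y_4) = (1015·4182710455 + 381·52·214286748, 1015·214286748 + 52·4182710455) = (8490900163201, 435001992880)
(x_5, y_5) = (1015·8490900163201 + 381·52·435001992880, 1015·435001992880 + 52·8490900163201) = (17236523148587575, 883053831259652)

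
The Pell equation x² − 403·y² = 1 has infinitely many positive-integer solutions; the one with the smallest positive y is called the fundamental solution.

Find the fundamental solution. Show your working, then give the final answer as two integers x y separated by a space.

√403 = [20; 13,2,1,3,1,3,1,2,13,40, …], period ℓ=10 (even) → k=9
k=0  a_k=20  p_k/q_k = 20/1
k=1  a_k=13  p_k/q_k = 261/13
k=2  a_k=2  p_k/q_k = 542/27
…
k=4  a_k=3  p_k/q_k = 2951/147
…
k=6  a_k=3  p_k/q_k = 14213/708
k=7  a_k=1  p_k/q_k = 17967/895
k=8  a_k=2  p_k/q_k = 50147/2498
k=9  a_k=13  p_k/q_k = 669878/33369
→ (669878, 33369).  Check: 669878²=448736534884, 403·33369²=448736534883, difference 1.

669878 33369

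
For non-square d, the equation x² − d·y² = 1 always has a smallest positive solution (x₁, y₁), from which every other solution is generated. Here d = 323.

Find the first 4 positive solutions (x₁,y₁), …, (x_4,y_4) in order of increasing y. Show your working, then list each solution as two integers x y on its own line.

√323 = [17; 1,34, …], period ℓ=2 (even) → k=1
step 0: (17, 1)  from 17·(1,0) + (0,1)
step 1: (18, 1)  from 1·(17,1) + (1,0)
→ (18, 1).  Check: 18²=324, 323·1²=323, difference 1.
(x_2, y_2) = (18·18 + 323·1·1, 18·1 + 1·18) = (647, 36)
(x_3, y_3) = (18·647 + 323·1·36, 18·36 + 1·647) = (23274, 1295)
(x_4, y_4) = (18·23274 + 323·1·1295, 18·1295 + 1·23274) = (837217, 46584)

18 1
647 36
23274 1295
837217 46584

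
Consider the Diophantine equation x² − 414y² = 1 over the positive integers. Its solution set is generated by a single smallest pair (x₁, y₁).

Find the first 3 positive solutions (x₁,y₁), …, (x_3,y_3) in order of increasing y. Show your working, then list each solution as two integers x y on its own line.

24335 1196
1184384449 58209320
57643991108495 2833047603204

√414 = [20; 2,1,7,2,7,1,2,40, …], period ℓ=8 (even) → k=7
step 0: (20, 1)  from 20·(1,0) + (0,1)
…
step 3: (468, 23)  from 7·(61,3) + (41,2)
step 4: (997, 49)  from 2·(468,23) + (61,3)
…
step 6: (8444, 415)  from 1·(7447,366) + (997,49)
step 7: (24335, 1196)  from 2·(8444,415) + (7447,366)
→ (24335, 1196).  Check: 24335²=592192225, 414·1196²=592192224, difference 1.
(24335+1196√414)^2 = 1184384449 + 58209320√414
(24335+1196√414)^3 = 57643991108495 + 2833047603204√414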